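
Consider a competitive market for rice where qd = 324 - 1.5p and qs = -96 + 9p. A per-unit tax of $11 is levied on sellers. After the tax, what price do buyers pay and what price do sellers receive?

Pre-tax equilibrium: p* = 40, q* = 264.
Tax on sellers shifts supply to qs = -96 + 9(p − 11) = -195 + 9p.
324 - 1.5p = -195 + 9p gives buyer price pb = 346/7; sellers receive ps = 346/7 − 11 = 269/7.
New quantity: q = 324 − 1.5(346/7) = 1749/7.

Buyers pay 346/7, sellers receive 269/7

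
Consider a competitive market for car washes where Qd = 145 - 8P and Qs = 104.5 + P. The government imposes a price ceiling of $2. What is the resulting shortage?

Equilibrium price would be P* = 4.5, so the ceiling at 2 binds.
At P = 2: Qd = 145 − 8(2) = 129, Qs = 104.5 + 1(2) = 106.5.
Shortage = 129 − 106.5 = 22.5.

Shortage = 22.5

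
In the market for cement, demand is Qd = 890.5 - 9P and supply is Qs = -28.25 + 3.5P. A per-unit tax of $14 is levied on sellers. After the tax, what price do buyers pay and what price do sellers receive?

Buyers pay $77.42, sellers receive $63.42

Pre-tax equilibrium: P* = 73.5, Q* = 229.
Tax on sellers shifts supply to Qs = -28.25 + 3.5(P − 14) = -77.25 + 3.5P.
890.5 - 9P = -77.25 + 3.5P gives buyer price Pb = 77.42; sellers receive Ps = 77.42 − 14 = 63.42.
New quantity: Q = 890.5 − 9(77.42) = 193.72.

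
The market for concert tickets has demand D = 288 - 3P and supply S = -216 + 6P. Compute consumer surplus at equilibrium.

Consumer surplus = 2400

Equilibrium: 288 - 3P = -216 + 6P gives P* = 56, Q* = 120.
Demand choke price (D = 0): P = 96.
CS = ½(96 − 56)(120) = 2400.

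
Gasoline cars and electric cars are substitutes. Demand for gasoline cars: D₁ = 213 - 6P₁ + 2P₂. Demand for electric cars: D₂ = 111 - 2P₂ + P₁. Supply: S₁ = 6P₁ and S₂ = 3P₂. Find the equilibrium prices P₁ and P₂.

Market 1: 213 - 6P₁ + 2P₂ = 6P₁ → 12P₁ - 2P₂ = 213.
Market 2: 5P₂ - P₁ = 111.
Eliminating P₂: 5×(1) + 2×(2) gives 58P₁ = 1287, so P₁ = 1287/58.
Back-substitute into (2): P₂ = (111 + 1×1287/58) / 5 = 1545/58.

P₁ = 1287/58, P₂ = 1545/58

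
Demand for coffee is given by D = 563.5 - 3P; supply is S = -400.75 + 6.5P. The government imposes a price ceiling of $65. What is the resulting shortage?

Equilibrium price would be P* = 101.5, so the ceiling at 65 binds.
At P = 65: D = 563.5 − 3(65) = 368.5, S = -400.75 + 6.5(65) = 21.75.
Shortage = 368.5 − 21.75 = 346.75.

Shortage = 346.75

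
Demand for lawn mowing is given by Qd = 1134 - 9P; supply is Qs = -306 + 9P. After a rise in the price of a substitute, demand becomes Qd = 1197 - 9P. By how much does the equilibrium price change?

Original equilibrium: P* = 80, Q* = 414.
New equilibrium: 1197 - 9P = -306 + 9P, so 1503 = 18P and P' = 83.5; Q' = 1197 − 9(83.5) = 445.5.
Change in price: 83.5 − 80 = 3.5.

ΔP = 3.5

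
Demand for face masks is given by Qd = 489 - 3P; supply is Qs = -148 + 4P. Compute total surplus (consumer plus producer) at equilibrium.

Equilibrium: 489 - 3P = -148 + 4P gives P* = 91, Q* = 216.
Demand choke price: P = 163; supply starts at P = 37.
CS = ½(163 − 91)(216) = 7776; PS = ½(91 − 37)(216) = 5832.

Total surplus = 13608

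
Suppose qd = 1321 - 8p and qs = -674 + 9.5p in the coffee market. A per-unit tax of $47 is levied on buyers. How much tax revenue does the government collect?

Tax revenue = 337037/35

Pre-tax equilibrium: p* = 114, q* = 409.
Tax on buyers shifts demand to qd = 1321 − 8(p + 47) = 945 - 8p.
945 - 8p = -674 + 9.5p gives seller price ps = 3238/35; buyers pay pb = 3238/35 + 47 = 4883/35.
New quantity: q = 1321 − 8(4883/35) = 7171/35.
Revenue = 47 × 7171/35 = 337037/35.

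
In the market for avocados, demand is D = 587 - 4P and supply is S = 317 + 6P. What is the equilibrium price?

P* = 27

Set D = S: 587 - 4P = 317 + 6P.
270 = 10P, so P* = 27.
Q* = 587 − 4(27) = 479.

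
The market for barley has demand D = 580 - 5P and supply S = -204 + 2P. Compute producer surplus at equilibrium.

Producer surplus = 100

Equilibrium: 580 - 5P = -204 + 2P gives P* = 112, Q* = 20.
Supply starts at P = 102 (where S = 0).
PS = ½(112 − 102)(20) = 100.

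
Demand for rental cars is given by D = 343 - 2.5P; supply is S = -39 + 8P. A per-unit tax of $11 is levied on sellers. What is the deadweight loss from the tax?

Pre-tax equilibrium: P* = 764/21, Q* = 5293/21.
Tax on sellers shifts supply to S = -39 + 8(P − 11) = -127 + 8P.
343 - 2.5P = -127 + 8P gives buyer price Pb = 940/21; sellers receive Ps = 940/21 − 11 = 709/21.
New quantity: Q = 343 − 2.5(940/21) = 4853/21.
DWL = ½ × 11 × (5293/21 − 4853/21) = 2420/21.

Deadweight loss = 2420/21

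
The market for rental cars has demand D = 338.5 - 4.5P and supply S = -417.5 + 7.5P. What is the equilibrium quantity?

Set D = S: 338.5 - 4.5P = -417.5 + 7.5P.
756 = 12P, so P* = 63.
Q* = 338.5 − 4.5(63) = 55.

Q* = 55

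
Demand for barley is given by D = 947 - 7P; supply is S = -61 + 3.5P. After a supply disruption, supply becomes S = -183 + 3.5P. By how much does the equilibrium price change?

Original equilibrium: P* = 96, Q* = 275.
New equilibrium: 947 - 7P = -183 + 3.5P, so 1130 = 10.5P and P' = 2260/21; Q' = 947 − 7(2260/21) = 581/3.
Change in price: 2260/21 − 96 = 244/21.

ΔP = 244/21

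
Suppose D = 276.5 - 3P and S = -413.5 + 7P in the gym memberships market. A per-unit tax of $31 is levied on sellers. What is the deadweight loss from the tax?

Pre-tax equilibrium: P* = 69, Q* = 69.5.
Tax on sellers shifts supply to S = -413.5 + 7(P − 31) = -630.5 + 7P.
276.5 - 3P = -630.5 + 7P gives buyer price Pb = 90.7; sellers receive Ps = 90.7 − 31 = 59.7.
New quantity: Q = 276.5 − 3(90.7) = 4.4.
DWL = ½ × 31 × (69.5 − 4.4) = 1009.05.

Deadweight loss = 1009.05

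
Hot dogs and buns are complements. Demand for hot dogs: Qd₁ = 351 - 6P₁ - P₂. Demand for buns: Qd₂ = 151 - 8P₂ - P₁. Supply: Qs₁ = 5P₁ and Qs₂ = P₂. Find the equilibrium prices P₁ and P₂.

Market 1: 351 - 6P₁ - P₂ = 5P₁ → 11P₁ + P₂ = 351.
Market 2: 9P₂ + P₁ = 151.
Eliminating P₂: 9×(1) − 1×(2) gives 98P₁ = 3008, so P₁ = 1504/49.
Back-substitute into (2): P₂ = (151 − 1×1504/49) / 9 = 655/49.

P₁ = 1504/49, P₂ = 655/49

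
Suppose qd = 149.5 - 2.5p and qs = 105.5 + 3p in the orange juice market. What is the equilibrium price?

Set qd = qs: 149.5 - 2.5p = 105.5 + 3p.
44 = 5.5p, so p* = 8.
q* = 149.5 − 2.5(8) = 129.5.

p* = 8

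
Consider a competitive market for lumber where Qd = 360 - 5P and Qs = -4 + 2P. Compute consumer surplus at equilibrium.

Equilibrium: 360 - 5P = -4 + 2P gives P* = 52, Q* = 100.
Demand choke price (Qd = 0): P = 72.
CS = ½(72 − 52)(100) = 1000.

Consumer surplus = 1000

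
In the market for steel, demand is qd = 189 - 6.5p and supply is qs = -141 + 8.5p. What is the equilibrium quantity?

Set qd = qs: 189 - 6.5p = -141 + 8.5p.
330 = 15p, so p* = 22.
q* = 189 − 6.5(22) = 46.

q* = 46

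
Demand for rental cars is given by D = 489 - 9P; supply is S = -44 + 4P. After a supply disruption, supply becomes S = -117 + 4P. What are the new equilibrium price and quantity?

Original equilibrium: P* = 41, Q* = 120.
New equilibrium: 489 - 9P = -117 + 4P, so 606 = 13P and P' = 606/13; Q' = 489 − 9(606/13) = 903/13.

P' = 606/13, Q' = 903/13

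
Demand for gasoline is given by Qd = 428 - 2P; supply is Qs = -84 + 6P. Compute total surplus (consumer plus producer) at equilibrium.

Equilibrium: 428 - 2P = -84 + 6P gives P* = 64, Q* = 300.
Demand choke price: P = 214; supply starts at P = 14.
CS = ½(214 − 64)(300) = 22500; PS = ½(64 − 14)(300) = 7500.

Total surplus = 30000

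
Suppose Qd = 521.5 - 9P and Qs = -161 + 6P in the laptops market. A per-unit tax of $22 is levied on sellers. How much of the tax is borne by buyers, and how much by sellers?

Pre-tax equilibrium: P* = 45.5, Q* = 112.
Tax on sellers shifts supply to Qs = -161 + 6(P − 22) = -293 + 6P.
521.5 - 9P = -293 + 6P gives buyer price Pb = 54.3; sellers receive Ps = 54.3 − 22 = 32.3.
New quantity: Q = 521.5 − 9(54.3) = 32.8.
Buyer burden = 54.3 − 45.5 = 8.8; seller burden = 45.5 − 32.3 = 13.2.

Buyers bear $8.8, sellers bear $13.2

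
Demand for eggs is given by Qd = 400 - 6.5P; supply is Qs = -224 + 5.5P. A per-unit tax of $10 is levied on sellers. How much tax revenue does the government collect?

Pre-tax equilibrium: P* = 52, Q* = 62.
Tax on sellers shifts supply to Qs = -224 + 5.5(P − 10) = -279 + 5.5P.
400 - 6.5P = -279 + 5.5P gives buyer price Pb = 679/12; sellers receive Ps = 679/12 − 10 = 559/12.
New quantity: Q = 400 − 6.5(679/12) = 773/24.
Revenue = 10 × 773/24 = 3865/12.

Tax revenue = 3865/12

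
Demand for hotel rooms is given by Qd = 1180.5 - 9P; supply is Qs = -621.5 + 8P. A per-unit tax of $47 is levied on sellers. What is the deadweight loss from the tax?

Deadweight loss = 79524/17

Pre-tax equilibrium: P* = 106, Q* = 226.5.
Tax on sellers shifts supply to Qs = -621.5 + 8(P − 47) = -997.5 + 8P.
1180.5 - 9P = -997.5 + 8P gives buyer price Pb = 2178/17; sellers receive Ps = 2178/17 − 47 = 1379/17.
New quantity: Q = 1180.5 − 9(2178/17) = 933/34.
DWL = ½ × 47 × (226.5 − 933/34) = 79524/17.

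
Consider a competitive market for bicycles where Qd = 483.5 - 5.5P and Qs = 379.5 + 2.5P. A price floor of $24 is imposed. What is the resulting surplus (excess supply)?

Equilibrium price would be P* = 13, so the floor at 24 binds.
At P = 24: Qd = 351.5, Qs = 439.5.
Surplus = 439.5 − 351.5 = 88.

Surplus = 88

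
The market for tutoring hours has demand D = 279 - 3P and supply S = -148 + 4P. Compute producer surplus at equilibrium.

Equilibrium: 279 - 3P = -148 + 4P gives P* = 61, Q* = 96.
Supply starts at P = 37 (where S = 0).
PS = ½(61 − 37)(96) = 1152.

Producer surplus = 1152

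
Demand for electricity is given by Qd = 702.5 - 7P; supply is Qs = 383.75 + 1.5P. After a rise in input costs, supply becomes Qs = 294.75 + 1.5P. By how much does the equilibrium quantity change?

ΔQ = -1246/17

Original equilibrium: P* = 37.5, Q* = 440.
New equilibrium: 702.5 - 7P = 294.75 + 1.5P, so 407.75 = 8.5P and P' = 1631/34; Q' = 702.5 − 7(1631/34) = 6234/17.
Change in quantity: 6234/17 − 440 = -1246/17.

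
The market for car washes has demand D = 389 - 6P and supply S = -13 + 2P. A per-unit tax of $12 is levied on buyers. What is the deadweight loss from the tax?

Pre-tax equilibrium: P* = 50.25, Q* = 87.5.
Tax on buyers shifts demand to D = 389 − 6(P + 12) = 317 - 6P.
317 - 6P = -13 + 2P gives seller price Ps = 41.25; buyers pay Pb = 41.25 + 12 = 53.25.
New quantity: Q = 389 − 6(53.25) = 69.5.
DWL = ½ × 12 × (87.5 − 69.5) = 108.

Deadweight loss = 108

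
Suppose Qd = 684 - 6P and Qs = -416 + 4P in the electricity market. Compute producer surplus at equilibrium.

Equilibrium: 684 - 6P = -416 + 4P gives P* = 110, Q* = 24.
Supply starts at P = 104 (where Qs = 0).
PS = ½(110 − 104)(24) = 72.

Producer surplus = 72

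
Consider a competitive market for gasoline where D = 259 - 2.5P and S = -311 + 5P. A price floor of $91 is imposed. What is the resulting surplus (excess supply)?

Surplus = 112.5

Equilibrium price would be P* = 76, so the floor at 91 binds.
At P = 91: D = 31.5, S = 144.
Surplus = 144 − 31.5 = 112.5.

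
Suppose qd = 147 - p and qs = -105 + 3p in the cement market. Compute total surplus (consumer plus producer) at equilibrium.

Equilibrium: 147 - p = -105 + 3p gives p* = 63, q* = 84.
Demand choke price: p = 147; supply starts at p = 35.
CS = ½(147 − 63)(84) = 3528; PS = ½(63 − 35)(84) = 1176.

Total surplus = 4704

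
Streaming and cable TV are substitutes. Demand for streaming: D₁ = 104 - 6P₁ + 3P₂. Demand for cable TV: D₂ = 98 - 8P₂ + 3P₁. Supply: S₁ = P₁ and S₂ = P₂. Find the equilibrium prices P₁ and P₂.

P₁ = 205/9, P₂ = 499/27

Market 1: 104 - 6P₁ + 3P₂ = P₁ → 7P₁ - 3P₂ = 104.
Market 2: 9P₂ - 3P₁ = 98.
Eliminating P₂: 9×(1) + 3×(2) gives 54P₁ = 1230, so P₁ = 205/9.
Back-substitute into (2): P₂ = (98 + 3×205/9) / 9 = 499/27.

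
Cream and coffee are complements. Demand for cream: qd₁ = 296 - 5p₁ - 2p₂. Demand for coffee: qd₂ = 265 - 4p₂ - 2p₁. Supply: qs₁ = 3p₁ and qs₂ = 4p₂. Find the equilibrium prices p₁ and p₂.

Market 1: 296 - 5p₁ - 2p₂ = 3p₁ → 8p₁ + 2p₂ = 296.
Market 2: 8p₂ + 2p₁ = 265.
Eliminating p₂: 8×(1) − 2×(2) gives 60p₁ = 1838, so p₁ = 919/30.
Back-substitute into (2): p₂ = (265 − 2×919/30) / 8 = 382/15.

p₁ = 919/30, p₂ = 382/15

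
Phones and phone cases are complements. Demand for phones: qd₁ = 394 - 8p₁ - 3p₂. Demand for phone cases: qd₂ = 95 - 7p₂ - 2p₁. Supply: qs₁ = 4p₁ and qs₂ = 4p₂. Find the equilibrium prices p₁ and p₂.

p₁ = 4049/126, p₂ = 176/63

Market 1: 394 - 8p₁ - 3p₂ = 4p₁ → 12p₁ + 3p₂ = 394.
Market 2: 11p₂ + 2p₁ = 95.
Eliminating p₂: 11×(1) − 3×(2) gives 126p₁ = 4049, so p₁ = 4049/126.
Back-substitute into (2): p₂ = (95 − 2×4049/126) / 11 = 176/63.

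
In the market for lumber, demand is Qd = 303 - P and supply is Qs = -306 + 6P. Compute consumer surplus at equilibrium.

Equilibrium: 303 - P = -306 + 6P gives P* = 87, Q* = 216.
Demand choke price (Qd = 0): P = 303.
CS = ½(303 − 87)(216) = 23328.

Consumer surplus = 23328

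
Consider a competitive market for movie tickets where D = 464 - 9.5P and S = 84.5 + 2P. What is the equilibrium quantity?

Set D = S: 464 - 9.5P = 84.5 + 2P.
379.5 = 11.5P, so P* = 33.
Q* = 464 − 9.5(33) = 150.5.

Q* = 150.5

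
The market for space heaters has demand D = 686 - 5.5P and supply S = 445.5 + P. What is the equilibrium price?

Set D = S: 686 - 5.5P = 445.5 + P.
240.5 = 6.5P, so P* = 37.
Q* = 686 − 5.5(37) = 482.5.

P* = 37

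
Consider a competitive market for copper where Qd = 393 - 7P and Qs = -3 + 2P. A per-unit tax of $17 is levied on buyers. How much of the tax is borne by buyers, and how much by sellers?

Buyers bear 34/9, sellers bear 119/9

Pre-tax equilibrium: P* = 44, Q* = 85.
Tax on buyers shifts demand to Qd = 393 − 7(P + 17) = 274 - 7P.
274 - 7P = -3 + 2P gives seller price Ps = 277/9; buyers pay Pb = 277/9 + 17 = 430/9.
New quantity: Q = 393 − 7(430/9) = 527/9.
Buyer burden = 430/9 − 44 = 34/9; seller burden = 44 − 277/9 = 119/9.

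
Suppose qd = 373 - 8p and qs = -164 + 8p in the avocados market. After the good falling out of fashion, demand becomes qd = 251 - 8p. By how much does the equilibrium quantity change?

Original equilibrium: p* = 33.5625, q* = 104.5.
New equilibrium: 251 - 8p = -164 + 8p, so 415 = 16p and p' = 25.9375; q' = 251 − 8(25.9375) = 43.5.
Change in quantity: 43.5 − 104.5 = -61.

Δq = -61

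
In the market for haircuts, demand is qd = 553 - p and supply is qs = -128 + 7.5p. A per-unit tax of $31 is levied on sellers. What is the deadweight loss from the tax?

Deadweight loss = 14415/34

Pre-tax equilibrium: p* = 1362/17, q* = 8039/17.
Tax on sellers shifts supply to qs = -128 + 7.5(p − 31) = -360.5 + 7.5p.
553 - p = -360.5 + 7.5p gives buyer price pb = 1827/17; sellers receive ps = 1827/17 − 31 = 1300/17.
New quantity: q = 553 − 1(1827/17) = 7574/17.
DWL = ½ × 31 × (8039/17 − 7574/17) = 14415/34.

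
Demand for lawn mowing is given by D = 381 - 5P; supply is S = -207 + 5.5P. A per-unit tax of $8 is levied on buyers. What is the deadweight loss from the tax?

Deadweight loss = 1760/21

Pre-tax equilibrium: P* = 56, Q* = 101.
Tax on buyers shifts demand to D = 381 − 5(P + 8) = 341 - 5P.
341 - 5P = -207 + 5.5P gives seller price Ps = 1096/21; buyers pay Pb = 1096/21 + 8 = 1264/21.
New quantity: Q = 381 − 5(1264/21) = 1681/21.
DWL = ½ × 8 × (101 − 1681/21) = 1760/21.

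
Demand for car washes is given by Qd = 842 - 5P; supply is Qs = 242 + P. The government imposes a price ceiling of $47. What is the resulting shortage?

Shortage = 318

Equilibrium price would be P* = 100, so the ceiling at 47 binds.
At P = 47: Qd = 842 − 5(47) = 607, Qs = 242 + 1(47) = 289.
Shortage = 607 − 289 = 318.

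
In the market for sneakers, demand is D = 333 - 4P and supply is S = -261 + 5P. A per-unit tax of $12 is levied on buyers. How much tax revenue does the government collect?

Pre-tax equilibrium: P* = 66, Q* = 69.
Tax on buyers shifts demand to D = 333 − 4(P + 12) = 285 - 4P.
285 - 4P = -261 + 5P gives seller price Ps = 182/3; buyers pay Pb = 182/3 + 12 = 218/3.
New quantity: Q = 333 − 4(218/3) = 127/3.
Revenue = 12 × 127/3 = 508.

Tax revenue = 508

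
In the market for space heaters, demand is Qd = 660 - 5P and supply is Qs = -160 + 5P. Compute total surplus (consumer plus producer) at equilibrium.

Total surplus = 12500

Equilibrium: 660 - 5P = -160 + 5P gives P* = 82, Q* = 250.
Demand choke price: P = 132; supply starts at P = 32.
CS = ½(132 − 82)(250) = 6250; PS = ½(82 − 32)(250) = 6250.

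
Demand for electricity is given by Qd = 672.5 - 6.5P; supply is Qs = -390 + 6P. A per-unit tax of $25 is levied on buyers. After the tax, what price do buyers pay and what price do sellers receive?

Pre-tax equilibrium: P* = 85, Q* = 120.
Tax on buyers shifts demand to Qd = 672.5 − 6.5(P + 25) = 510 - 6.5P.
510 - 6.5P = -390 + 6P gives seller price Ps = 72; buyers pay Pb = 72 + 25 = 97.
New quantity: Q = 672.5 − 6.5(97) = 42.

Buyers pay $97, sellers receive $72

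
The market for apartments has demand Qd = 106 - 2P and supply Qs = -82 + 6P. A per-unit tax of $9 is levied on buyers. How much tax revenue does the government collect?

Tax revenue = 409.5

Pre-tax equilibrium: P* = 23.5, Q* = 59.
Tax on buyers shifts demand to Qd = 106 − 2(P + 9) = 88 - 2P.
88 - 2P = -82 + 6P gives seller price Ps = 21.25; buyers pay Pb = 21.25 + 9 = 30.25.
New quantity: Q = 106 − 2(30.25) = 45.5.
Revenue = 9 × 45.5 = 409.5.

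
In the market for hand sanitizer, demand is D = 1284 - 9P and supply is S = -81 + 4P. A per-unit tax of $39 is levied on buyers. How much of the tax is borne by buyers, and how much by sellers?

Pre-tax equilibrium: P* = 105, Q* = 339.
Tax on buyers shifts demand to D = 1284 − 9(P + 39) = 933 - 9P.
933 - 9P = -81 + 4P gives seller price Ps = 78; buyers pay Pb = 78 + 39 = 117.
New quantity: Q = 1284 − 9(117) = 231.
Buyer burden = 117 − 105 = 12; seller burden = 105 − 78 = 27.

Buyers bear $12, sellers bear $27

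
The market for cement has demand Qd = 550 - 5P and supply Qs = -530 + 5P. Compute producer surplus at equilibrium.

Producer surplus = 10

Equilibrium: 550 - 5P = -530 + 5P gives P* = 108, Q* = 10.
Supply starts at P = 106 (where Qs = 0).
PS = ½(108 − 106)(10) = 10.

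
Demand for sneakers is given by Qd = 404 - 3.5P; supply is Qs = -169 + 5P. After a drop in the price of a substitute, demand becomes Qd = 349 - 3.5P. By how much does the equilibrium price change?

Original equilibrium: P* = 1146/17, Q* = 2857/17.
New equilibrium: 349 - 3.5P = -169 + 5P, so 518 = 8.5P and P' = 1036/17; Q' = 349 − 3.5(1036/17) = 2307/17.
Change in price: 1036/17 − 1146/17 = -110/17.

ΔP = -110/17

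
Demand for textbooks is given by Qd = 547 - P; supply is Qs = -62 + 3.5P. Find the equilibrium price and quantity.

P* = 406/3, Q* = 1235/3

Set Qd = Qs: 547 - P = -62 + 3.5P.
609 = 4.5P, so P* = 406/3.
Q* = 547 − 1(406/3) = 1235/3.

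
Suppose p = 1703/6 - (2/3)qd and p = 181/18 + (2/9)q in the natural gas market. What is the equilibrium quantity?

q* = 308

Set the two price expressions equal: 1703/6 - (2/3)q = 181/18 + (2/9)q.
2464/9 = (8/9)q, so q* = 308.
p* = 1703/6 − (2/3)(308) = 78.5.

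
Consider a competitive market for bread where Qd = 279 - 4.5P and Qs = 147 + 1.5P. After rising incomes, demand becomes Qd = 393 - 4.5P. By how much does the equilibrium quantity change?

ΔQ = 28.5

Original equilibrium: P* = 22, Q* = 180.
New equilibrium: 393 - 4.5P = 147 + 1.5P, so 246 = 6P and P' = 41; Q' = 393 − 4.5(41) = 208.5.
Change in quantity: 208.5 − 180 = 28.5.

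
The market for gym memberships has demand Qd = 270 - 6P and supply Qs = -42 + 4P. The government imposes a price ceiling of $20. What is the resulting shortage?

Shortage = 112

Equilibrium price would be P* = 31.2, so the ceiling at 20 binds.
At P = 20: Qd = 270 − 6(20) = 150, Qs = -42 + 4(20) = 38.
Shortage = 150 − 38 = 112.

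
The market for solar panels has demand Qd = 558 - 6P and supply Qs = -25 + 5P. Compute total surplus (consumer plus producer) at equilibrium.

Total surplus = 10560

Equilibrium: 558 - 6P = -25 + 5P gives P* = 53, Q* = 240.
Demand choke price: P = 93; supply starts at P = 5.
CS = ½(93 − 53)(240) = 4800; PS = ½(53 − 5)(240) = 5760.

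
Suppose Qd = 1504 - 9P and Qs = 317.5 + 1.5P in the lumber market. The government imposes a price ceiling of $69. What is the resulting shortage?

Shortage = 462

Equilibrium price would be P* = 113, so the ceiling at 69 binds.
At P = 69: Qd = 1504 − 9(69) = 883, Qs = 317.5 + 1.5(69) = 421.
Shortage = 883 − 421 = 462.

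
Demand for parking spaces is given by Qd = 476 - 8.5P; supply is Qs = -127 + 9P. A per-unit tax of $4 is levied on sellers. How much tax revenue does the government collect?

Tax revenue = 23188/35

Pre-tax equilibrium: P* = 1206/35, Q* = 6409/35.
Tax on sellers shifts supply to Qs = -127 + 9(P − 4) = -163 + 9P.
476 - 8.5P = -163 + 9P gives buyer price Pb = 1278/35; sellers receive Ps = 1278/35 − 4 = 1138/35.
New quantity: Q = 476 − 8.5(1278/35) = 5797/35.
Revenue = 4 × 5797/35 = 23188/35.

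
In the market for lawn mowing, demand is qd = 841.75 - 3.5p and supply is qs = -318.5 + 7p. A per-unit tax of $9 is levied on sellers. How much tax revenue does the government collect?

Pre-tax equilibrium: p* = 110.5, q* = 455.
Tax on sellers shifts supply to qs = -318.5 + 7(p − 9) = -381.5 + 7p.
841.75 - 3.5p = -381.5 + 7p gives buyer price pb = 116.5; sellers receive ps = 116.5 − 9 = 107.5.
New quantity: q = 841.75 − 3.5(116.5) = 434.
Revenue = 9 × 434 = 3906.

Tax revenue = 3906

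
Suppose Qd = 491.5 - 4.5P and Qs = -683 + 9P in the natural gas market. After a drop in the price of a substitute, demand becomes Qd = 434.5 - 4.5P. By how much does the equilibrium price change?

ΔP = -38/9

Original equilibrium: P* = 87, Q* = 100.
New equilibrium: 434.5 - 4.5P = -683 + 9P, so 1117.5 = 13.5P and P' = 745/9; Q' = 434.5 − 4.5(745/9) = 62.
Change in price: 745/9 − 87 = -38/9.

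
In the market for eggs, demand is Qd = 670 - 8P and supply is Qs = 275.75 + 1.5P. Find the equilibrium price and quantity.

Set Qd = Qs: 670 - 8P = 275.75 + 1.5P.
394.25 = 9.5P, so P* = 41.5.
Q* = 670 − 8(41.5) = 338.

P* = 41.5, Q* = 338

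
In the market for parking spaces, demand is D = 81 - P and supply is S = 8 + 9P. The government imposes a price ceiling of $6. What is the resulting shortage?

Equilibrium price would be P* = 7.3, so the ceiling at 6 binds.
At P = 6: D = 81 − 1(6) = 75, S = 8 + 9(6) = 62.
Shortage = 75 − 62 = 13.

Shortage = 13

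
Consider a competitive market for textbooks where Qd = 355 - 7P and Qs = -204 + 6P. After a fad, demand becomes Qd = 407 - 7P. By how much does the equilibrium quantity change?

Original equilibrium: P* = 43, Q* = 54.
New equilibrium: 407 - 7P = -204 + 6P, so 611 = 13P and P' = 47; Q' = 407 − 7(47) = 78.
Change in quantity: 78 − 54 = 24.

ΔQ = 24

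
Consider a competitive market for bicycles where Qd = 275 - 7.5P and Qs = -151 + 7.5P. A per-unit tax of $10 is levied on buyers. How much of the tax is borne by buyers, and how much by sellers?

Buyers bear $5, sellers bear $5

Pre-tax equilibrium: P* = 28.4, Q* = 62.
Tax on buyers shifts demand to Qd = 275 − 7.5(P + 10) = 200 - 7.5P.
200 - 7.5P = -151 + 7.5P gives seller price Ps = 23.4; buyers pay Pb = 23.4 + 10 = 33.4.
New quantity: Q = 275 − 7.5(33.4) = 24.5.
Buyer burden = 33.4 − 28.4 = 5; seller burden = 28.4 − 23.4 = 5.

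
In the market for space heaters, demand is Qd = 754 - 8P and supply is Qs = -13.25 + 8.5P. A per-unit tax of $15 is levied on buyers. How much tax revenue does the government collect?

Tax revenue = 52830/11

Pre-tax equilibrium: P* = 46.5, Q* = 382.
Tax on buyers shifts demand to Qd = 754 − 8(P + 15) = 634 - 8P.
634 - 8P = -13.25 + 8.5P gives seller price Ps = 863/22; buyers pay Pb = 863/22 + 15 = 1193/22.
New quantity: Q = 754 − 8(1193/22) = 3522/11.
Revenue = 15 × 3522/11 = 52830/11.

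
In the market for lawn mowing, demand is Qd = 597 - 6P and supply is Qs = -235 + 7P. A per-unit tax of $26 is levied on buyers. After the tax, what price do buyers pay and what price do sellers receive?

Buyers pay $78, sellers receive $52

Pre-tax equilibrium: P* = 64, Q* = 213.
Tax on buyers shifts demand to Qd = 597 − 6(P + 26) = 441 - 6P.
441 - 6P = -235 + 7P gives seller price Ps = 52; buyers pay Pb = 52 + 26 = 78.
New quantity: Q = 597 − 6(78) = 129.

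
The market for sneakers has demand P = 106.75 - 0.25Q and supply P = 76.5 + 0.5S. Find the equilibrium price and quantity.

Set the two price expressions equal: 106.75 - 0.25Q = 76.5 + 0.5Q.
30.25 = 0.75Q, so Q* = 121/3.
P* = 106.75 − (0.25)(121/3) = 290/3.

P* = 290/3, Q* = 121/3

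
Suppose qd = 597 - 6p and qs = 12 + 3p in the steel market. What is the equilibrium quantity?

q* = 207

Set qd = qs: 597 - 6p = 12 + 3p.
585 = 9p, so p* = 65.
q* = 597 − 6(65) = 207.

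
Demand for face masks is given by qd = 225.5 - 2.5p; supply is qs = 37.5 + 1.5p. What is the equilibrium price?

Set qd = qs: 225.5 - 2.5p = 37.5 + 1.5p.
188 = 4p, so p* = 47.
q* = 225.5 − 2.5(47) = 108.

p* = 47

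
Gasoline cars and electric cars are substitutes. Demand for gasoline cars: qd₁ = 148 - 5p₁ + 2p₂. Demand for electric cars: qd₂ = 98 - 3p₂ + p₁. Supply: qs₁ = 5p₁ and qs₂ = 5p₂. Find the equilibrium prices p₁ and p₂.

Market 1: 148 - 5p₁ + 2p₂ = 5p₁ → 10p₁ - 2p₂ = 148.
Market 2: 8p₂ - p₁ = 98.
Eliminating p₂: 8×(1) + 2×(2) gives 78p₁ = 1380, so p₁ = 230/13.
Back-substitute into (2): p₂ = (98 + 1×230/13) / 8 = 188/13.

p₁ = 230/13, p₂ = 188/13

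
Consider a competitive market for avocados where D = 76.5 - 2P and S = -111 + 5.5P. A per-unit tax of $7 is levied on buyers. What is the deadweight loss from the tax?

Pre-tax equilibrium: P* = 25, Q* = 26.5.
Tax on buyers shifts demand to D = 76.5 − 2(P + 7) = 62.5 - 2P.
62.5 - 2P = -111 + 5.5P gives seller price Ps = 347/15; buyers pay Pb = 347/15 + 7 = 452/15.
New quantity: Q = 76.5 − 2(452/15) = 487/30.
DWL = ½ × 7 × (26.5 − 487/30) = 539/15.

Deadweight loss = 539/15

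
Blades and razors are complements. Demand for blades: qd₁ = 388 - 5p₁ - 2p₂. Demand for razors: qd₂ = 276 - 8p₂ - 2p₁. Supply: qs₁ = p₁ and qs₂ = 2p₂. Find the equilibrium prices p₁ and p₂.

Market 1: 388 - 5p₁ - 2p₂ = p₁ → 6p₁ + 2p₂ = 388.
Market 2: 10p₂ + 2p₁ = 276.
Eliminating p₂: 10×(1) − 2×(2) gives 56p₁ = 3328, so p₁ = 416/7.
Back-substitute into (2): p₂ = (276 − 2×416/7) / 10 = 110/7.

p₁ = 416/7, p₂ = 110/7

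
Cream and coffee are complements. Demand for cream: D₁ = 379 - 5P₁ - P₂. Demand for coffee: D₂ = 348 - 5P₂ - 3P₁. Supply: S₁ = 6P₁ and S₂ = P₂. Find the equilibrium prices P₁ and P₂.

P₁ = 214/7, P₂ = 299/7

Market 1: 379 - 5P₁ - P₂ = 6P₁ → 11P₁ + P₂ = 379.
Market 2: 6P₂ + 3P₁ = 348.
Eliminating P₂: 6×(1) − 1×(2) gives 63P₁ = 1926, so P₁ = 214/7.
Back-substitute into (2): P₂ = (348 − 3×214/7) / 6 = 299/7.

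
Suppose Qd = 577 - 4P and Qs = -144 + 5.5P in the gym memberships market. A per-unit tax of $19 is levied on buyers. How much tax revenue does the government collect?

Tax revenue = 4359

Pre-tax equilibrium: P* = 1442/19, Q* = 5195/19.
Tax on buyers shifts demand to Qd = 577 − 4(P + 19) = 501 - 4P.
501 - 4P = -144 + 5.5P gives seller price Ps = 1290/19; buyers pay Pb = 1290/19 + 19 = 1651/19.
New quantity: Q = 577 − 4(1651/19) = 4359/19.
Revenue = 19 × 4359/19 = 4359.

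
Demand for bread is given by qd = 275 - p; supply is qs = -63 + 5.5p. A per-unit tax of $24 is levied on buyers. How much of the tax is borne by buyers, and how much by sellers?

Pre-tax equilibrium: p* = 52, q* = 223.
Tax on buyers shifts demand to qd = 275 − 1(p + 24) = 251 - p.
251 - p = -63 + 5.5p gives seller price ps = 628/13; buyers pay pb = 628/13 + 24 = 940/13.
New quantity: q = 275 − 1(940/13) = 2635/13.
Buyer burden = 940/13 − 52 = 264/13; seller burden = 52 − 628/13 = 48/13.

Buyers bear 264/13, sellers bear 48/13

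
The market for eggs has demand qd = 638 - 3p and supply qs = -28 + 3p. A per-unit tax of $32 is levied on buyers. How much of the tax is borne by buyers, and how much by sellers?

Buyers bear $16, sellers bear $16

Pre-tax equilibrium: p* = 111, q* = 305.
Tax on buyers shifts demand to qd = 638 − 3(p + 32) = 542 - 3p.
542 - 3p = -28 + 3p gives seller price ps = 95; buyers pay pb = 95 + 32 = 127.
New quantity: q = 638 − 3(127) = 257.
Buyer burden = 127 − 111 = 16; seller burden = 111 − 95 = 16.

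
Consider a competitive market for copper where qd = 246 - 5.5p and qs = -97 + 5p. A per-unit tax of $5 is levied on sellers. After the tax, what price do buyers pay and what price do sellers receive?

Pre-tax equilibrium: p* = 98/3, q* = 199/3.
Tax on sellers shifts supply to qs = -97 + 5(p − 5) = -122 + 5p.
246 - 5.5p = -122 + 5p gives buyer price pb = 736/21; sellers receive ps = 736/21 − 5 = 631/21.
New quantity: q = 246 − 5.5(736/21) = 1118/21.

Buyers pay 736/21, sellers receive 631/21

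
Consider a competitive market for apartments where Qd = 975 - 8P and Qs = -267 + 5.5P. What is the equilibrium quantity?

Set Qd = Qs: 975 - 8P = -267 + 5.5P.
1242 = 13.5P, so P* = 92.
Q* = 975 − 8(92) = 239.

Q* = 239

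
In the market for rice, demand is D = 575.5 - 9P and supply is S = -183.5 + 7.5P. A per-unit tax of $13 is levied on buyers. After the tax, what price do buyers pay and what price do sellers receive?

Pre-tax equilibrium: P* = 46, Q* = 161.5.
Tax on buyers shifts demand to D = 575.5 − 9(P + 13) = 458.5 - 9P.
458.5 - 9P = -183.5 + 7.5P gives seller price Ps = 428/11; buyers pay Pb = 428/11 + 13 = 571/11.
New quantity: Q = 575.5 − 9(571/11) = 2383/22.

Buyers pay 571/11, sellers receive 428/11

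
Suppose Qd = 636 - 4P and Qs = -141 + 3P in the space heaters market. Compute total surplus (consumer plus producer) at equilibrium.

Equilibrium: 636 - 4P = -141 + 3P gives P* = 111, Q* = 192.
Demand choke price: P = 159; supply starts at P = 47.
CS = ½(159 − 111)(192) = 4608; PS = ½(111 − 47)(192) = 6144.

Total surplus = 10752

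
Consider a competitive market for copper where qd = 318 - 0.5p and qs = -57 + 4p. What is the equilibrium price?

Set qd = qs: 318 - 0.5p = -57 + 4p.
375 = 4.5p, so p* = 250/3.
q* = 318 − 0.5(250/3) = 829/3.

p* = 250/3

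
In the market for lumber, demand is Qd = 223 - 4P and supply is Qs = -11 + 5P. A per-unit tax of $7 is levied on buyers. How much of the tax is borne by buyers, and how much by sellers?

Buyers bear 35/9, sellers bear 28/9

Pre-tax equilibrium: P* = 26, Q* = 119.
Tax on buyers shifts demand to Qd = 223 − 4(P + 7) = 195 - 4P.
195 - 4P = -11 + 5P gives seller price Ps = 206/9; buyers pay Pb = 206/9 + 7 = 269/9.
New quantity: Q = 223 − 4(269/9) = 931/9.
Buyer burden = 269/9 − 26 = 35/9; seller burden = 26 − 206/9 = 28/9.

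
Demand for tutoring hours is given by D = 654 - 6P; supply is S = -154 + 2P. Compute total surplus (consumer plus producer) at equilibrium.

Total surplus = 768

Equilibrium: 654 - 6P = -154 + 2P gives P* = 101, Q* = 48.
Demand choke price: P = 109; supply starts at P = 77.
CS = ½(109 − 101)(48) = 192; PS = ½(101 − 77)(48) = 576.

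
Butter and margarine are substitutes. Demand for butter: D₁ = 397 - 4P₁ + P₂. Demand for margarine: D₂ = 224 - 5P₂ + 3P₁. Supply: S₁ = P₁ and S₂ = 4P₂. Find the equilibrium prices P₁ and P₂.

Market 1: 397 - 4P₁ + P₂ = P₁ → 5P₁ - P₂ = 397.
Market 2: 9P₂ - 3P₁ = 224.
Eliminating P₂: 9×(1) + 1×(2) gives 42P₁ = 3797, so P₁ = 3797/42.
Back-substitute into (2): P₂ = (224 + 3×3797/42) / 9 = 2311/42.

P₁ = 3797/42, P₂ = 2311/42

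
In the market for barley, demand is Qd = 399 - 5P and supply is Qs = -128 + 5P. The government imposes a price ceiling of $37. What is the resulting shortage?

Equilibrium price would be P* = 52.7, so the ceiling at 37 binds.
At P = 37: Qd = 399 − 5(37) = 214, Qs = -128 + 5(37) = 57.
Shortage = 214 − 57 = 157.

Shortage = 157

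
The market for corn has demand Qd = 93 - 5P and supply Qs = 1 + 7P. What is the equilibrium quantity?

Set Qd = Qs: 93 - 5P = 1 + 7P.
92 = 12P, so P* = 23/3.
Q* = 93 − 5(23/3) = 164/3.

Q* = 164/3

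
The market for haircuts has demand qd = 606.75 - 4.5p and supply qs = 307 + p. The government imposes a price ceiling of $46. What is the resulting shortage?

Shortage = 46.75

Equilibrium price would be p* = 54.5, so the ceiling at 46 binds.
At p = 46: qd = 606.75 − 4.5(46) = 399.75, qs = 307 + 1(46) = 353.
Shortage = 399.75 − 353 = 46.75.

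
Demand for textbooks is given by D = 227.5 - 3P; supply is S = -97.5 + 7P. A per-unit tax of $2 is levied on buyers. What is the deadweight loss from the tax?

Pre-tax equilibrium: P* = 32.5, Q* = 130.
Tax on buyers shifts demand to D = 227.5 − 3(P + 2) = 221.5 - 3P.
221.5 - 3P = -97.5 + 7P gives seller price Ps = 31.9; buyers pay Pb = 31.9 + 2 = 33.9.
New quantity: Q = 227.5 − 3(33.9) = 125.8.
DWL = ½ × 2 × (130 − 125.8) = 4.2.

Deadweight loss = 4.2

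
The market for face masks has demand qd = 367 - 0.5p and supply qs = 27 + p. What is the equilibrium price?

p* = 680/3

Set qd = qs: 367 - 0.5p = 27 + p.
340 = 1.5p, so p* = 680/3.
q* = 367 − 0.5(680/3) = 761/3.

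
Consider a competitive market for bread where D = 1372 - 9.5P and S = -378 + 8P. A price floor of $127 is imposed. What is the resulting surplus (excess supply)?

Surplus = 472.5

Equilibrium price would be P* = 100, so the floor at 127 binds.
At P = 127: D = 165.5, S = 638.
Surplus = 638 − 165.5 = 472.5.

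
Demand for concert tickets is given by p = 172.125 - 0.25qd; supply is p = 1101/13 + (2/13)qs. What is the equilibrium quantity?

Set the two price expressions equal: 172.125 - 0.25q = 1101/13 + (2/13)q.
9093/104 = (21/52)q, so q* = 216.5.
p* = 172.125 − (0.25)(216.5) = 118.

q* = 216.5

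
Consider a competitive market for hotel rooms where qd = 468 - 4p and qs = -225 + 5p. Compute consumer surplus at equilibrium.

Consumer surplus = 3200

Equilibrium: 468 - 4p = -225 + 5p gives p* = 77, q* = 160.
Demand choke price (qd = 0): p = 117.
CS = ½(117 − 77)(160) = 3200.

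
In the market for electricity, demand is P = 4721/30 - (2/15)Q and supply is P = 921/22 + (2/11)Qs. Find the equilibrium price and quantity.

P* = 108.5, Q* = 366.5

Set the two price expressions equal: 4721/30 - (2/15)Q = 921/22 + (2/11)Q.
19058/165 = (52/165)Q, so Q* = 366.5.
P* = 4721/30 − (2/15)(366.5) = 108.5.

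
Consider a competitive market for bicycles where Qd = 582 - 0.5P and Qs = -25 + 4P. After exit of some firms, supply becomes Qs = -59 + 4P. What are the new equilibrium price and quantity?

P' = 1282/9, Q' = 4597/9

Original equilibrium: P* = 1214/9, Q* = 4631/9.
New equilibrium: 582 - 0.5P = -59 + 4P, so 641 = 4.5P and P' = 1282/9; Q' = 582 − 0.5(1282/9) = 4597/9.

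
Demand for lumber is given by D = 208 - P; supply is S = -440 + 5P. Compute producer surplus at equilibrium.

Producer surplus = 1000

Equilibrium: 208 - P = -440 + 5P gives P* = 108, Q* = 100.
Supply starts at P = 88 (where S = 0).
PS = ½(108 − 88)(100) = 1000.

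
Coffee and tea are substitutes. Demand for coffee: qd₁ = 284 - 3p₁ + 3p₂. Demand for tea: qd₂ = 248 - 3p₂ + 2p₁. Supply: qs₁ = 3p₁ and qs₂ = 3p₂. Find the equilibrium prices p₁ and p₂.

p₁ = 81.6, p₂ = 1028/15

Market 1: 284 - 3p₁ + 3p₂ = 3p₁ → 6p₁ - 3p₂ = 284.
Market 2: 6p₂ - 2p₁ = 248.
Eliminating p₂: 6×(1) + 3×(2) gives 30p₁ = 2448, so p₁ = 81.6.
Back-substitute into (2): p₂ = (248 + 2×81.6) / 6 = 1028/15.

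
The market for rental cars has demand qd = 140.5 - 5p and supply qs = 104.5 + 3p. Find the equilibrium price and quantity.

p* = 4.5, q* = 118

Set qd = qs: 140.5 - 5p = 104.5 + 3p.
36 = 8p, so p* = 4.5.
q* = 140.5 − 5(4.5) = 118.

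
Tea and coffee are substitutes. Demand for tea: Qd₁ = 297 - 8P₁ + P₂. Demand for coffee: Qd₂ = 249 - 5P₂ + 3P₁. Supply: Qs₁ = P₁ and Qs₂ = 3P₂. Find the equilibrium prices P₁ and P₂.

P₁ = 875/23, P₂ = 1044/23

Market 1: 297 - 8P₁ + P₂ = P₁ → 9P₁ - P₂ = 297.
Market 2: 8P₂ - 3P₁ = 249.
Eliminating P₂: 8×(1) + 1×(2) gives 69P₁ = 2625, so P₁ = 875/23.
Back-substitute into (2): P₂ = (249 + 3×875/23) / 8 = 1044/23.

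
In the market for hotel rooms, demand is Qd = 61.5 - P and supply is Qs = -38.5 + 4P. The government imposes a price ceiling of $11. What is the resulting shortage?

Equilibrium price would be P* = 20, so the ceiling at 11 binds.
At P = 11: Qd = 61.5 − 1(11) = 50.5, Qs = -38.5 + 4(11) = 5.5.
Shortage = 50.5 − 5.5 = 45.

Shortage = 45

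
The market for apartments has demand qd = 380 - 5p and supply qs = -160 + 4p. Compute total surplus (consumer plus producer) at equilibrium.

Equilibrium: 380 - 5p = -160 + 4p gives p* = 60, q* = 80.
Demand choke price: p = 76; supply starts at p = 40.
CS = ½(76 − 60)(80) = 640; PS = ½(60 − 40)(80) = 800.

Total surplus = 1440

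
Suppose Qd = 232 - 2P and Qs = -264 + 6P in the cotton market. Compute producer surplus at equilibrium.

Producer surplus = 972

Equilibrium: 232 - 2P = -264 + 6P gives P* = 62, Q* = 108.
Supply starts at P = 44 (where Qs = 0).
PS = ½(62 − 44)(108) = 972.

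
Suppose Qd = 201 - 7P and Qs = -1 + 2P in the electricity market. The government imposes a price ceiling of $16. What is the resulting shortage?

Equilibrium price would be P* = 202/9, so the ceiling at 16 binds.
At P = 16: Qd = 201 − 7(16) = 89, Qs = -1 + 2(16) = 31.
Shortage = 89 − 31 = 58.

Shortage = 58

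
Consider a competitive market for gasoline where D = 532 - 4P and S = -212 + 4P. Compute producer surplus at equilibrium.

Producer surplus = 3200

Equilibrium: 532 - 4P = -212 + 4P gives P* = 93, Q* = 160.
Supply starts at P = 53 (where S = 0).
PS = ½(93 − 53)(160) = 3200.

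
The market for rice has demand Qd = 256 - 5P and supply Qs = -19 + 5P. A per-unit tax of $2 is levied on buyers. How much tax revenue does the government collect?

Tax revenue = 227

Pre-tax equilibrium: P* = 27.5, Q* = 118.5.
Tax on buyers shifts demand to Qd = 256 − 5(P + 2) = 246 - 5P.
246 - 5P = -19 + 5P gives seller price Ps = 26.5; buyers pay Pb = 26.5 + 2 = 28.5.
New quantity: Q = 256 − 5(28.5) = 113.5.
Revenue = 2 × 113.5 = 227.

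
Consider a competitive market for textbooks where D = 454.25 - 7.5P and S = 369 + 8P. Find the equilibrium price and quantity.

P* = 5.5, Q* = 413

Set D = S: 454.25 - 7.5P = 369 + 8P.
85.25 = 15.5P, so P* = 5.5.
Q* = 454.25 − 7.5(5.5) = 413.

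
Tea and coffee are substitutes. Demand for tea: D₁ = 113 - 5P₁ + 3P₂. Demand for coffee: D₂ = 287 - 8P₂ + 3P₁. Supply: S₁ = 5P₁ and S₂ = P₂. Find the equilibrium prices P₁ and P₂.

Market 1: 113 - 5P₁ + 3P₂ = 5P₁ → 10P₁ - 3P₂ = 113.
Market 2: 9P₂ - 3P₁ = 287.
Eliminating P₂: 9×(1) + 3×(2) gives 81P₁ = 1878, so P₁ = 626/27.
Back-substitute into (2): P₂ = (287 + 3×626/27) / 9 = 3209/81.

P₁ = 626/27, P₂ = 3209/81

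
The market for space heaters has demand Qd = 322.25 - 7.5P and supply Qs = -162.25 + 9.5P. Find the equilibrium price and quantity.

Set Qd = Qs: 322.25 - 7.5P = -162.25 + 9.5P.
484.5 = 17P, so P* = 28.5.
Q* = 322.25 − 7.5(28.5) = 108.5.

P* = 28.5, Q* = 108.5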